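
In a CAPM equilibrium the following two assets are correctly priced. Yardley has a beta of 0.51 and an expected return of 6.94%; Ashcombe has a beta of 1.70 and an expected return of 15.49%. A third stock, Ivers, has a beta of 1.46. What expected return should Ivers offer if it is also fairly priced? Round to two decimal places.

MRP (SML slope) = (15.49% − 6.94%) / (1.70 − 0.51) = 8.55% / 1.19 = 7.1849%
R_f (intercept) = 6.94% − 0.51 × 7.1849% = 3.2757%
E(R_Ivers) = R_f + β × MRP = 3.2757% + 1.46 × 7.1849% = 13.77%

13.77%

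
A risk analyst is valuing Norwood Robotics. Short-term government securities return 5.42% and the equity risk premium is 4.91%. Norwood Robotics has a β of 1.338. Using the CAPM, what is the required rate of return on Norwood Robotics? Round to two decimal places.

11.99%

E(R) = R_f + β × MRP = 5.42% + 1.338 × 4.91% = 11.99%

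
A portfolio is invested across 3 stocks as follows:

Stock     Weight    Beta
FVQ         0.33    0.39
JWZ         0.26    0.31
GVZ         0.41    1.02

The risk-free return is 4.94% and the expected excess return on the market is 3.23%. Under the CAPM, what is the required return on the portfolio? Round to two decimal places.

6.97%

β_P = Σ w_i β_i = 0.33×0.39 + 0.26×0.31 + 0.41×1.02 = 0.6275
E(R_P) = R_f + β_P × MRP = 4.94% + 0.6275 × 3.23% = 6.97%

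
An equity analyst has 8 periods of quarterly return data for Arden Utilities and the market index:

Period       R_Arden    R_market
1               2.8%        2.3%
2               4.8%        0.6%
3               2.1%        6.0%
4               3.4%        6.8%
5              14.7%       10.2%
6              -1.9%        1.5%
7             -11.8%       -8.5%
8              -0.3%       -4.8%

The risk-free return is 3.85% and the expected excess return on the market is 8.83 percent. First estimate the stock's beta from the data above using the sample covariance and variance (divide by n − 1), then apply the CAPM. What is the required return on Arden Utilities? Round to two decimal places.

Mean R_i = (2.8 + 4.8 + 2.1 + 3.4 + 14.7 − 1.9 − 11.8 − 0.3) / 8 = 1.7250%
Mean R_m = (2.3 + 0.6 + 6.0 + 6.8 + 10.2 + 1.5 − 8.5 − 4.8) / 8 = 1.7625%
Σ(R_i − R̄_i)(R_m − R̄_m) = 269.5475  ⇒  Cov = 269.5475 / 7 = 38.5068
Σ(R_m − R̄_m)² = 264.6188  ⇒  Var(R_m) = 264.6188 / 7 = 37.8027
β = Cov / Var(R_m) = 38.5068 / 37.8027 = 1.0186
E(R) = R_f + β × MRP = 3.85% + 1.0186 × 8.83% = 12.84%

12.84%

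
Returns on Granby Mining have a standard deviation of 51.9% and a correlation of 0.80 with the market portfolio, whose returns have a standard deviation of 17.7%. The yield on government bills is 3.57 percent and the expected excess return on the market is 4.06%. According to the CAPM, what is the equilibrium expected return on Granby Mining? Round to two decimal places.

β = ρ × σ_i / σ_m = 0.80 × 51.9% / 17.7% = 2.3458
E(R) = 3.57% + 2.3458 × 4.06% = 13.09%

13.09%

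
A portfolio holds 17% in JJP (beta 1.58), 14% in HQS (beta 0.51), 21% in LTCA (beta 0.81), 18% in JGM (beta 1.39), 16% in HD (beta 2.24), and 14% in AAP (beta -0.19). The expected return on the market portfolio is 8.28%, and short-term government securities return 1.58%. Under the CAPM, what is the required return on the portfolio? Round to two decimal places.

β_P = Σ w_i β_i = 0.17×1.58 + 0.14×0.51 + 0.21×0.81 + 0.18×1.39 + 0.16×2.24 + 0.14×-0.19 = 1.0921
MRP = 8.28% − 1.58% = 6.70%
E(R_P) = R_f + β_P × MRP = 1.58% + 1.0921 × 6.70% = 8.90%

8.90%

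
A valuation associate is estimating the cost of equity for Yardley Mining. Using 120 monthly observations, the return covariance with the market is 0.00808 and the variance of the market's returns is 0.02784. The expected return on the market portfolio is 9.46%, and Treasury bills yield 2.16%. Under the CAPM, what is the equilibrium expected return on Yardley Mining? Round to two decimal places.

β = Cov(R_i, R_m) / Var(R_m) = 0.00808 / 0.02784 = 0.2902
MRP = 9.46% − 2.16% = 7.30%
E(R) = R_f + β × MRP = 2.16% + 0.2902 × 7.30% = 4.28%

4.28%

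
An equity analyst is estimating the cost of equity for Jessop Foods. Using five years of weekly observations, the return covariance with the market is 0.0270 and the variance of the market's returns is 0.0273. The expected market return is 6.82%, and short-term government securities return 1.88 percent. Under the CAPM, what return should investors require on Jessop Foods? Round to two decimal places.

β = Cov(R_i, R_m) / Var(R_m) = 0.0270 / 0.0273 = 0.9890
MRP = 6.82% − 1.88% = 4.94%
E(R) = R_f + β × MRP = 1.88% + 0.9890 × 4.94% = 6.77%

6.77%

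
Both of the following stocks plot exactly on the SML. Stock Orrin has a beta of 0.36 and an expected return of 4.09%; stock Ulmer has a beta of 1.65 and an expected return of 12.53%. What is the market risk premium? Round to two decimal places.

6.54%

Both satisfy E(R) = R_f + β·MRP, so the slope of the SML is
MRP = (12.53% − 4.09%) / (1.65 − 0.36) = 8.44% / 1.29 = 6.5426%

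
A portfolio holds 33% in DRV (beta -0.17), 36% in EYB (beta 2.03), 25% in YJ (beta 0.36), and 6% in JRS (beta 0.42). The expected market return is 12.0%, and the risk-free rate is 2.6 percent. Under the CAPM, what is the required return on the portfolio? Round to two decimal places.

10.03%

β_P = Σ w_i β_i = 0.33×-0.17 + 0.36×2.03 + 0.25×0.36 + 0.06×0.42 = 0.7899
MRP = 12.0% − 2.6% = 9.40%
E(R_P) = R_f + β_P × MRP = 2.6% + 0.7899 × 9.4% = 10.03%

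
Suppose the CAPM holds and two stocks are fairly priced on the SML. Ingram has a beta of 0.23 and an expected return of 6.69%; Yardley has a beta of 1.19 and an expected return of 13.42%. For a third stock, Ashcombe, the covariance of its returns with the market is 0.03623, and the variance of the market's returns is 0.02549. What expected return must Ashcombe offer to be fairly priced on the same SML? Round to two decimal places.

15.04%

MRP = (13.42% − 6.69%) / (1.19 − 0.23) = 7.0104%
R_f = 6.69% − 0.23 × 7.0104% = 5.0776%
β_Ashcombe = Cov / Var(R_m) = 0.03623 / 0.02549 = 1.4213
E(R_Ashcombe) = R_f + β × MRP = 5.0776% + 1.4213 × 7.0104% = 15.04%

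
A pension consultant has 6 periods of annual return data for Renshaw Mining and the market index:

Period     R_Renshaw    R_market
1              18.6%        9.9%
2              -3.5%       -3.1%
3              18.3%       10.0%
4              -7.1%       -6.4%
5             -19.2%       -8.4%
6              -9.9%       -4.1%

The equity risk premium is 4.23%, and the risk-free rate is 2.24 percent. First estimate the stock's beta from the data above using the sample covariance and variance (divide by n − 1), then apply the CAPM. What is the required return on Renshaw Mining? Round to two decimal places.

Mean R_i = (18.6 − 3.5 + 18.3 − 7.1 − 19.2 − 9.9) / 6 = -0.4667%
Mean R_m = (9.9 − 3.1 + 10.0 − 6.4 − 8.4 − 4.1) / 6 = -0.3500%
Σ(R_i − R̄_i)(R_m − R̄_m) = 624.3200  ⇒  Cov = 624.3200 / 5 = 124.8640
Σ(R_m − R̄_m)² = 335.2150  ⇒  Var(R_m) = 335.2150 / 5 = 67.0430
β = Cov / Var(R_m) = 124.8640 / 67.0430 = 1.8624
E(R) = R_f + β × MRP = 2.24% + 1.8624 × 4.23% = 10.12%

10.12%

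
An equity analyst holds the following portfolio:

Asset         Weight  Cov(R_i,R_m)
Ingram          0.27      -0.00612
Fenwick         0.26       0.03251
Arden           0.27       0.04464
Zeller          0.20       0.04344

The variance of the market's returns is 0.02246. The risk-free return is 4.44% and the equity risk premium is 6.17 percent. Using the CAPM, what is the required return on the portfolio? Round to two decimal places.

12.01%

β_Ingram = -0.00612 / 0.02246 = -0.2725
β_Fenwick = 0.03251 / 0.02246 = 1.4475
β_Arden = 0.04464 / 0.02246 = 1.9875
β_Zeller = 0.04344 / 0.02246 = 1.9341
β_P = Σ w_i β_i = 0.27×-0.2725 + 0.26×1.4475 + 0.27×1.9875 + 0.20×1.9341 = 1.2262
E(R_P) = R_f + β_P × MRP = 4.44% + 1.2262 × 6.17% = 12.01%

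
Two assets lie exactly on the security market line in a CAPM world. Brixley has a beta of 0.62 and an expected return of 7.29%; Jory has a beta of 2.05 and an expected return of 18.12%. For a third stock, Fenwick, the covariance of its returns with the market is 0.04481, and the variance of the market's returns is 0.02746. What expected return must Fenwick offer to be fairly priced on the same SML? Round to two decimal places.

MRP = (18.12% − 7.29%) / (2.05 − 0.62) = 7.5734%
R_f = 7.29% − 0.62 × 7.5734% = 2.5945%
β_Fenwick = Cov / Var(R_m) = 0.04481 / 0.02746 = 1.6318
E(R_Fenwick) = R_f + β × MRP = 2.5945% + 1.6318 × 7.5734% = 14.95%

14.95%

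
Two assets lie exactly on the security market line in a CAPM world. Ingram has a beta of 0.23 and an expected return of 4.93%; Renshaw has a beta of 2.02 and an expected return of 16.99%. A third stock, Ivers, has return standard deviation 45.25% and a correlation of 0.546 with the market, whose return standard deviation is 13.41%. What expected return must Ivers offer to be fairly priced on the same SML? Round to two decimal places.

MRP = (16.99% − 4.93%) / (2.02 − 0.23) = 6.7374%
R_f = 4.93% − 0.23 × 6.7374% = 3.3804%
β_Ivers = ρ·σ_i/σ_m = 0.546 × 45.25 / 13.41 = 1.8424
E(R_Ivers) = R_f + β × MRP = 3.3804% + 1.8424 × 6.7374% = 15.79%

15.79%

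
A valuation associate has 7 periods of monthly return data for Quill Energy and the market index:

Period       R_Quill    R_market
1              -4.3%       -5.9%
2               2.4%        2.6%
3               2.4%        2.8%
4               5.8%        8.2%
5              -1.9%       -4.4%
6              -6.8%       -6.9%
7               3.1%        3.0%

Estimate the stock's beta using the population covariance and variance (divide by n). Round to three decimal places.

0.782

Mean R_i = (-4.3 + 2.4 + 2.4 + 5.8 − 1.9 − 6.8 + 3.1) / 7 = 0.1000%
Mean R_m = (-5.9 + 2.6 + 2.8 + 8.2 − 4.4 − 6.9 + 3.0) / 7 = -0.0857%
Σ(R_i − R̄_i)(R_m − R̄_m) = 150.5300  ⇒  Cov = 150.5300 / 7 = 21.5043
Σ(R_m − R̄_m)² = 192.5686  ⇒  Var(R_m) = 192.5686 / 7 = 27.5098
β = Cov / Var(R_m) = 21.5043 / 27.5098 = 0.7817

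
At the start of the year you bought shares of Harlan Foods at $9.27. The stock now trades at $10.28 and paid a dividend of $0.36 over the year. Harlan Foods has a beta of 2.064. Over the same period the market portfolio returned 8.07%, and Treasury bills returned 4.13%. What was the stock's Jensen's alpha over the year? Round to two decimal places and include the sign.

Realised HPR = (P1 + D1 − P0) / P0 = (10.28 + 0.36 − 9.27) / 9.27 = 1.37 / 9.27 = 14.7789%
MRP = 8.07% − 4.13% = 3.94%
CAPM required = R_f + β·MRP = 4.13% + 2.064 × 3.94% = 12.26216%
α = realised − required = 14.7789% − 12.26216% = +2.52%

+2.52%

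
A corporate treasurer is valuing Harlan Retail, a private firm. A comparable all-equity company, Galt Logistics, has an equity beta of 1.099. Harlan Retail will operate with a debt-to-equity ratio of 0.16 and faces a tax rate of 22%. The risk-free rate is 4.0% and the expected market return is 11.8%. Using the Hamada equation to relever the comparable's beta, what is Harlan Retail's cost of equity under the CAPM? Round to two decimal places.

13.64%

β_L = β_U × [1 + (1 − t)(D/E)] = 1.099 × [1 + (1 − 0.22) × 0.16]
    = 1.099 × [1 + 0.78 × 0.16] = 1.099 × 1.1248 = 1.2362
MRP = 11.8% − 4.0% = 7.80%
E(R) = R_f + β_L × MRP = 4.0% + 1.2362 × 7.8% = 13.64%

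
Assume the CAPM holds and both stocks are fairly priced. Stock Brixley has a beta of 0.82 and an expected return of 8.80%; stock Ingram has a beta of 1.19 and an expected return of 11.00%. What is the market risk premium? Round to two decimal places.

5.95%

Both satisfy E(R) = R_f + β·MRP, so the slope of the SML is
MRP = (11.00% − 8.80%) / (1.19 − 0.82) = 2.20% / 0.37 = 5.9459%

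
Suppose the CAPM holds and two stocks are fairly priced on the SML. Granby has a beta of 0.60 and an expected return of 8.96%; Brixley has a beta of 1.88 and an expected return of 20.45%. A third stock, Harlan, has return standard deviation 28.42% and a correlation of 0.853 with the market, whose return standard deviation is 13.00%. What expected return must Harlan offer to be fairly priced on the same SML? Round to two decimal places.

20.31%

MRP = (20.45% − 8.96%) / (1.88 − 0.60) = 8.9766%
R_f = 8.96% − 0.60 × 8.9766% = 3.5740%
β_Harlan = ρ·σ_i/σ_m = 0.853 × 28.42 / 13.00 = 1.8648
E(R_Harlan) = R_f + β × MRP = 3.5740% + 1.8648 × 8.9766% = 20.31%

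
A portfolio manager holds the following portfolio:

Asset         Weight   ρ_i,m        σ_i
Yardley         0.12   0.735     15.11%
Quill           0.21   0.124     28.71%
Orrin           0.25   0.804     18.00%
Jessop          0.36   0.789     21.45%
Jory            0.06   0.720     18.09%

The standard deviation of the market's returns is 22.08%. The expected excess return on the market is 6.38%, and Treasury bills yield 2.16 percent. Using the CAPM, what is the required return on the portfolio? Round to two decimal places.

β_Yardley = 0.735 × 15.11% / 22.08% = 0.5030
β_Quill = 0.124 × 28.71% / 22.08% = 0.1612
β_Orrin = 0.804 × 18.00% / 22.08% = 0.6554
β_Jessop = 0.789 × 21.45% / 22.08% = 0.7665
β_Jory = 0.720 × 18.09% / 22.08% = 0.5899
β_P = Σ w_i β_i = 0.12×0.5030 + 0.21×0.1612 + 0.25×0.6554 + 0.36×0.7665 + 0.06×0.5899 = 0.5694
E(R_P) = R_f + β_P × MRP = 2.16% + 0.5694 × 6.38% = 5.79%

5.79%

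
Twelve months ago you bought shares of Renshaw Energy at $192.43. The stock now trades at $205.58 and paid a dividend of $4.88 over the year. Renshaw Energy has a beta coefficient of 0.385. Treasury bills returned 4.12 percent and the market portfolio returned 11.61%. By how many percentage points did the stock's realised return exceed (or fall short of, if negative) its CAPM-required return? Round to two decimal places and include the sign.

Realised HPR = (P1 + D1 − P0) / P0 = (205.58 + 4.88 − 192.43) / 192.43 = 18.03 / 192.43 = 9.3696%
MRP = 11.61% − 4.12% = 7.49%
CAPM required = R_f + β·MRP = 4.12% + 0.385 × 7.49% = 7.00365%
α = realised − required = 9.3696% − 7.00365% = +2.37%

+2.37%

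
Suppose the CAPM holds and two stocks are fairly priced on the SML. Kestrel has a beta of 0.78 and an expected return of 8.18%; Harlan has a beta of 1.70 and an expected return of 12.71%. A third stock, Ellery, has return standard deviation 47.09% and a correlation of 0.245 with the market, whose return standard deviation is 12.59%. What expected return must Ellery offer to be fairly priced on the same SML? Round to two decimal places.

MRP = (12.71% − 8.18%) / (1.70 − 0.78) = 4.9239%
R_f = 8.18% − 0.78 × 4.9239% = 4.3394%
β_Ellery = ρ·σ_i/σ_m = 0.245 × 47.09 / 12.59 = 0.9164
E(R_Ellery) = R_f + β × MRP = 4.3394% + 0.9164 × 4.9239% = 8.85%

8.85%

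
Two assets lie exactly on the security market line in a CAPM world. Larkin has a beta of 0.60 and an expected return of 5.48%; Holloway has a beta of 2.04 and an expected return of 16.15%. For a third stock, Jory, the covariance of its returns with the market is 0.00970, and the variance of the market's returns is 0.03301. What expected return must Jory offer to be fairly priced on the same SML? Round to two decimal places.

3.21%

MRP = (16.15% − 5.48%) / (2.04 − 0.60) = 7.4097%
R_f = 5.48% − 0.60 × 7.4097% = 1.0342%
β_Jory = Cov / Var(R_m) = 0.00970 / 0.03301 = 0.2939
E(R_Jory) = R_f + β × MRP = 1.0342% + 0.2939 × 7.4097% = 3.21%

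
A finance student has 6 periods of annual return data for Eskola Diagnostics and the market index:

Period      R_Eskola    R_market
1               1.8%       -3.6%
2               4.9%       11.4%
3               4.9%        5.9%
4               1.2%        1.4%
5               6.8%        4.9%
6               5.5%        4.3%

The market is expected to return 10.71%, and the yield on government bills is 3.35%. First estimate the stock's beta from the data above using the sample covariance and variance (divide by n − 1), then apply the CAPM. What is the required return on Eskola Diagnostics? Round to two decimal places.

Mean R_i = (1.8 + 4.9 + 4.9 + 1.2 + 6.8 + 5.5) / 6 = 4.1833%
Mean R_m = (-3.6 + 11.4 + 5.9 + 1.4 + 4.9 + 4.3) / 6 = 4.0500%
Σ(R_i − R̄_i)(R_m − R̄_m) = 35.2850  ⇒  Cov = 35.2850 / 5 = 7.0570
Σ(R_m − R̄_m)² = 123.7750  ⇒  Var(R_m) = 123.7750 / 5 = 24.7550
β = Cov / Var(R_m) = 7.0570 / 24.7550 = 0.2851
MRP = 10.71% − 3.35% = 7.36%
E(R) = R_f + β × MRP = 3.35% + 0.2851 × 7.36% = 5.45%

5.45%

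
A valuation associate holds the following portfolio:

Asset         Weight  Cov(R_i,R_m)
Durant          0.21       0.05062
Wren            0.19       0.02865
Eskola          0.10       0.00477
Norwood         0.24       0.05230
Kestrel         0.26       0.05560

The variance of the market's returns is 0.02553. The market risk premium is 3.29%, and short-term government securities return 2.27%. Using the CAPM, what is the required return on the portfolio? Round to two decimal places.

7.88%

β_Durant = 0.05062 / 0.02553 = 1.9828
β_Wren = 0.02865 / 0.02553 = 1.1222
β_Eskola = 0.00477 / 0.02553 = 0.1868
β_Norwood = 0.05230 / 0.02553 = 2.0486
β_Kestrel = 0.05560 / 0.02553 = 2.1778
β_P = Σ w_i β_i = 0.21×1.9828 + 0.19×1.1222 + 0.10×0.1868 + 0.24×2.0486 + 0.26×2.1778 = 1.7062
E(R_P) = R_f + β_P × MRP = 2.27% + 1.7062 × 3.29% = 7.88%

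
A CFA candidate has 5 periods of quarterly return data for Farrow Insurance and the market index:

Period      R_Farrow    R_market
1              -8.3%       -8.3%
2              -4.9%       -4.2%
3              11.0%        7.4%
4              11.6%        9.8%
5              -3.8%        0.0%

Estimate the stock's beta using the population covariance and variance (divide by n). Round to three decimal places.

Mean R_i = (-8.3 − 4.9 + 11.0 + 11.6 − 3.8) / 5 = 1.1200%
Mean R_m = (-8.3 − 4.2 + 7.4 + 9.8 + 0.0) / 5 = 0.9400%
Σ(R_i − R̄_i)(R_m − R̄_m) = 279.2860  ⇒  Cov = 279.2860 / 5 = 55.8572
Σ(R_m − R̄_m)² = 232.9120  ⇒  Var(R_m) = 232.9120 / 5 = 46.5824
β = Cov / Var(R_m) = 55.8572 / 46.5824 = 1.1991

1.199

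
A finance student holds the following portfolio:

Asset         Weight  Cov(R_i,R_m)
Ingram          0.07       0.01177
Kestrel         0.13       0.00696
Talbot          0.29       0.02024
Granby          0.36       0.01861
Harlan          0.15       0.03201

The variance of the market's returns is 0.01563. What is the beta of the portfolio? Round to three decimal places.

β_Ingram = 0.01177 / 0.01563 = 0.7530
β_Kestrel = 0.00696 / 0.01563 = 0.4453
β_Talbot = 0.02024 / 0.01563 = 1.2949
β_Granby = 0.01861 / 0.01563 = 1.1907
β_Harlan = 0.03201 / 0.01563 = 2.0480
β_P = Σ w_i β_i = 0.07×0.7530 + 0.13×0.4453 + 0.29×1.2949 + 0.36×1.1907 + 0.15×2.0480 = 1.2220

1.222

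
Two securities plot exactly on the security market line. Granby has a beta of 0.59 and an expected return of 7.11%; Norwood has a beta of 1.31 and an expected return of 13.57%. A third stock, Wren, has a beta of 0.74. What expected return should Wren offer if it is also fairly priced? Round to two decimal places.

8.46%

MRP (SML slope) = (13.57% − 7.11%) / (1.31 − 0.59) = 6.46% / 0.72 = 8.9722%
R_f (intercept) = 7.11% − 0.59 × 8.9722% = 1.8164%
E(R_Wren) = R_f + β × MRP = 1.8164% + 0.74 × 8.9722% = 8.46%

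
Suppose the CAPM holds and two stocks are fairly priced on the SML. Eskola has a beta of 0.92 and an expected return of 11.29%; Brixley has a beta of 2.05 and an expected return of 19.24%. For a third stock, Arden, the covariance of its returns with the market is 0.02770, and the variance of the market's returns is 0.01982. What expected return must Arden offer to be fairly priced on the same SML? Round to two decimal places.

14.65%

MRP = (19.24% − 11.29%) / (2.05 − 0.92) = 7.0354%
R_f = 11.29% − 0.92 × 7.0354% = 4.8174%
β_Arden = Cov / Var(R_m) = 0.02770 / 0.01982 = 1.3976
E(R_Arden) = R_f + β × MRP = 4.8174% + 1.3976 × 7.0354% = 14.65%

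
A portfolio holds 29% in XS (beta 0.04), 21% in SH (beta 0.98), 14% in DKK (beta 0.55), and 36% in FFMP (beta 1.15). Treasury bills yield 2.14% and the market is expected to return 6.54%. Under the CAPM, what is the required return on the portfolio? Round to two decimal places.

5.26%

β_P = Σ w_i β_i = 0.29×0.04 + 0.21×0.98 + 0.14×0.55 + 0.36×1.15 = 0.7084
MRP = 6.54% − 2.14% = 4.40%
E(R_P) = R_f + β_P × MRP = 2.14% + 0.7084 × 4.40% = 5.26%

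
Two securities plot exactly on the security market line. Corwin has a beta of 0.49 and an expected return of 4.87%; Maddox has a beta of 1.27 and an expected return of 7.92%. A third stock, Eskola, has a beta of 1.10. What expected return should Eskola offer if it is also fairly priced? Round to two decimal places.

7.26%

MRP (SML slope) = (7.92% − 4.87%) / (1.27 − 0.49) = 3.05% / 0.78 = 3.9103%
R_f (intercept) = 4.87% − 0.49 × 3.9103% = 2.9540%
E(R_Eskola) = R_f + β × MRP = 2.9540% + 1.10 × 3.9103% = 7.26%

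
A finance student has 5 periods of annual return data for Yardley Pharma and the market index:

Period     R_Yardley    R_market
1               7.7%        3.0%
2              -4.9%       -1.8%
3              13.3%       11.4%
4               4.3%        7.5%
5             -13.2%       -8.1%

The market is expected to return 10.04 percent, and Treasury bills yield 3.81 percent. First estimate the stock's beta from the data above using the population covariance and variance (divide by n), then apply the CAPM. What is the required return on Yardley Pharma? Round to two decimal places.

Mean R_i = (7.7 − 4.9 + 13.3 + 4.3 − 13.2) / 5 = 1.4400%
Mean R_m = (3.0 − 1.8 + 11.4 + 7.5 − 8.1) / 5 = 2.4000%
Σ(R_i − R̄_i)(R_m − R̄_m) = 305.4300  ⇒  Cov = 305.4300 / 5 = 61.0860
Σ(R_m − R̄_m)² = 235.2600  ⇒  Var(R_m) = 235.2600 / 5 = 47.0520
β = Cov / Var(R_m) = 61.0860 / 47.0520 = 1.2983
MRP = 10.04% − 3.81% = 6.23%
E(R) = R_f + β × MRP = 3.81% + 1.2983 × 6.23% = 11.90%

11.90%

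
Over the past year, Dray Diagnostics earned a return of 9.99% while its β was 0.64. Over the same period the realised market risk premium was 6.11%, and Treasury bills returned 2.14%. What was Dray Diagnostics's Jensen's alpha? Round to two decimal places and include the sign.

+3.94%

CAPM benchmark = R_f + β(R_m − R_f) = 2.14% + 0.64 × 6.11% = 6.0504%
α = actual − benchmark = 9.99% − 6.0504% = +3.94%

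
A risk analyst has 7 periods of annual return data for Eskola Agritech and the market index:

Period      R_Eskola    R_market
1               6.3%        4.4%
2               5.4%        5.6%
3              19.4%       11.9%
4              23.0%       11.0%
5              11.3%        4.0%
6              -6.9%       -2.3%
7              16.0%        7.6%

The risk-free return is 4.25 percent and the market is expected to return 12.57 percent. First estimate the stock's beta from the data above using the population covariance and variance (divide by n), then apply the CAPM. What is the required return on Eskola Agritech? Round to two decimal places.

Mean R_i = (6.3 + 5.4 + 19.4 + 23.0 + 11.3 − 6.9 + 16.0) / 7 = 10.6429%
Mean R_m = (4.4 + 5.6 + 11.9 + 11.0 + 4.0 − 2.3 + 7.6) / 7 = 6.0286%
Σ(R_i − R̄_i)(R_m − R̄_m) = 275.3614  ⇒  Cov = 275.3614 / 7 = 39.3373
Σ(R_m − R̄_m)² = 137.9743  ⇒  Var(R_m) = 137.9743 / 7 = 19.7106
β = Cov / Var(R_m) = 39.3373 / 19.7106 = 1.9957
MRP = 12.57% − 4.25% = 8.32%
E(R) = R_f + β × MRP = 4.25% + 1.9957 × 8.32% = 20.85%

20.85%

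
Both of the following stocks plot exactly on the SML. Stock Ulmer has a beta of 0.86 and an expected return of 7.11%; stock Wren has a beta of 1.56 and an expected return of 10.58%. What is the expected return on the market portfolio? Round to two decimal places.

Both satisfy E(R) = R_f + β·MRP, so the slope of the SML is
MRP = (10.58% − 7.11%) / (1.56 − 0.86) = 3.47% / 0.70 = 4.9571%
R_f = E(R_Ulmer) − β_Ulmer·MRP = 7.11% − 0.86 × 4.9571% = 2.8469%
E(R_m) = R_f + MRP = 2.8469% + 4.9571% = 7.80%

7.80%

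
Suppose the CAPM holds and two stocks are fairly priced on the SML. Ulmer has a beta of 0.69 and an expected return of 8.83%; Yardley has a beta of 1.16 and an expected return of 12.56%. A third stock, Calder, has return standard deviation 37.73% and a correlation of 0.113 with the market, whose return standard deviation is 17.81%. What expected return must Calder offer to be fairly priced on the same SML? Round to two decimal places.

MRP = (12.56% − 8.83%) / (1.16 − 0.69) = 7.9362%
R_f = 8.83% − 0.69 × 7.9362% = 3.3540%
β_Calder = ρ·σ_i/σ_m = 0.113 × 37.73 / 17.81 = 0.2394
E(R_Calder) = R_f + β × MRP = 3.3540% + 0.2394 × 7.9362% = 5.25%

5.25%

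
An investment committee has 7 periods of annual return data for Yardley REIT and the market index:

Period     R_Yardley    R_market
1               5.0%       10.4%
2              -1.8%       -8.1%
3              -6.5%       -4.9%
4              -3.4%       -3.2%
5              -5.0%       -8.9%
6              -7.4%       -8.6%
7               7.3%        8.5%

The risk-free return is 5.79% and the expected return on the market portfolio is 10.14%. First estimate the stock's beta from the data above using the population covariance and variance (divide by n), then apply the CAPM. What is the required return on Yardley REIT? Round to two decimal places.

Mean R_i = (5.0 − 1.8 − 6.5 − 3.4 − 5.0 − 7.4 + 7.3) / 7 = -1.6857%
Mean R_m = (10.4 − 8.1 − 4.9 − 3.2 − 8.9 − 8.6 + 8.5) / 7 = -2.1143%
Σ(R_i − R̄_i)(R_m − R̄_m) = 254.5514  ⇒  Cov = 254.5514 / 7 = 36.3645
Σ(R_m − R̄_m)² = 402.1486  ⇒  Var(R_m) = 402.1486 / 7 = 57.4498
β = Cov / Var(R_m) = 36.3645 / 57.4498 = 0.6330
MRP = 10.14% − 5.79% = 4.35%
E(R) = R_f + β × MRP = 5.79% + 0.6330 × 4.35% = 8.54%

8.54%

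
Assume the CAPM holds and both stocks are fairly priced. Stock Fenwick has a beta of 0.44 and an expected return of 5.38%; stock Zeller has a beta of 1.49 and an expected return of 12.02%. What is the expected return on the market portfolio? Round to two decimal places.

Both satisfy E(R) = R_f + β·MRP, so the slope of the SML is
MRP = (12.02% − 5.38%) / (1.49 − 0.44) = 6.64% / 1.05 = 6.3238%
R_f = E(R_Fenwick) − β_Fenwick·MRP = 5.38% − 0.44 × 6.3238% = 2.5975%
E(R_m) = R_f + MRP = 2.5975% + 6.3238% = 8.92%

8.92%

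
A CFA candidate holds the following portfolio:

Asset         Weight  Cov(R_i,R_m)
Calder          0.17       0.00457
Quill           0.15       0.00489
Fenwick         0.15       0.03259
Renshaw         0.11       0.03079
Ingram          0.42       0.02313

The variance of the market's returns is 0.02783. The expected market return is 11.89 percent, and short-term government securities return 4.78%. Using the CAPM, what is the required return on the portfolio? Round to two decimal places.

9.76%

β_Calder = 0.00457 / 0.02783 = 0.1642
β_Quill = 0.00489 / 0.02783 = 0.1757
β_Fenwick = 0.03259 / 0.02783 = 1.1710
β_Renshaw = 0.03079 / 0.02783 = 1.1064
β_Ingram = 0.02313 / 0.02783 = 0.8311
β_P = Σ w_i β_i = 0.17×0.1642 + 0.15×0.1757 + 0.15×1.1710 + 0.11×1.1064 + 0.42×0.8311 = 0.7007
MRP = 11.89% − 4.78% = 7.11%
E(R_P) = R_f + β_P × MRP = 4.78% + 0.7007 × 7.11% = 9.76%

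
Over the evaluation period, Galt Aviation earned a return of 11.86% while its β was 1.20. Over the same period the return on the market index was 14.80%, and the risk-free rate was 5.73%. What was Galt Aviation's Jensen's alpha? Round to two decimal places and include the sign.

-4.75%

Market excess return = 14.80% − 5.73% = 9.07%
CAPM benchmark = R_f + β(R_m − R_f) = 5.73% + 1.20 × 9.07% = 16.6140%
α = actual − benchmark = 11.86% − 16.6140% = -4.75%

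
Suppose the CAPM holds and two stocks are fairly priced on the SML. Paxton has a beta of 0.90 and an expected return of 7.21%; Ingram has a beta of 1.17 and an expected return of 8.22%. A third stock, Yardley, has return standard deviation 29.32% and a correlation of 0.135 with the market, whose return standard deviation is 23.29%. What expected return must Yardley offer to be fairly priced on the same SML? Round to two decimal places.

MRP = (8.22% − 7.21%) / (1.17 − 0.90) = 3.7407%
R_f = 7.21% − 0.90 × 3.7407% = 3.8434%
β_Yardley = ρ·σ_i/σ_m = 0.135 × 29.32 / 23.29 = 0.1700
E(R_Yardley) = R_f + β × MRP = 3.8434% + 0.1700 × 3.7407% = 4.48%

4.48%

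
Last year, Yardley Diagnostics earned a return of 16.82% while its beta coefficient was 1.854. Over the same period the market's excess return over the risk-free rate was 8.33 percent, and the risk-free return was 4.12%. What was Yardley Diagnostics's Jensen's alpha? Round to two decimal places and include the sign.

CAPM benchmark = R_f + β(R_m − R_f) = 4.12% + 1.854 × 8.33% = 19.56382%
α = actual − benchmark = 16.82% − 19.56382% = -2.74%

-2.74%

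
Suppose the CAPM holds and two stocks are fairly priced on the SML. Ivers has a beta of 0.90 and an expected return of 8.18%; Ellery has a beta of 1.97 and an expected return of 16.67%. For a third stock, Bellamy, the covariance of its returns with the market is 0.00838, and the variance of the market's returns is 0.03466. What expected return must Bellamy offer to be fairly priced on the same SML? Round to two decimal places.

MRP = (16.67% − 8.18%) / (1.97 − 0.90) = 7.9346%
R_f = 8.18% − 0.90 × 7.9346% = 1.0389%
β_Bellamy = Cov / Var(R_m) = 0.00838 / 0.03466 = 0.2418
E(R_Bellamy) = R_f + β × MRP = 1.0389% + 0.2418 × 7.9346% = 2.96%

2.96%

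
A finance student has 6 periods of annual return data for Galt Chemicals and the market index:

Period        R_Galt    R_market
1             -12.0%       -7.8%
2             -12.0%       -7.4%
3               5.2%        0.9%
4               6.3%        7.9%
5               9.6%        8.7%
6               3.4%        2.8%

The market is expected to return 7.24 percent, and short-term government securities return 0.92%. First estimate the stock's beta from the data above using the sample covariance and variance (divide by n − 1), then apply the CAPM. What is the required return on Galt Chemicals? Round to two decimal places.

8.99%

Mean R_i = (-12.0 − 12.0 + 5.2 + 6.3 + 9.6 + 3.4) / 6 = 0.0833%
Mean R_m = (-7.8 − 7.4 + 0.9 + 7.9 + 8.7 + 2.8) / 6 = 0.8500%
Σ(R_i − R̄_i)(R_m − R̄_m) = 329.4650  ⇒  Cov = 329.4650 / 5 = 65.8930
Σ(R_m − R̄_m)² = 258.0150  ⇒  Var(R_m) = 258.0150 / 5 = 51.6030
β = Cov / Var(R_m) = 65.8930 / 51.6030 = 1.2769
MRP = 7.24% − 0.92% = 6.32%
E(R) = R_f + β × MRP = 0.92% + 1.2769 × 6.32% = 8.99%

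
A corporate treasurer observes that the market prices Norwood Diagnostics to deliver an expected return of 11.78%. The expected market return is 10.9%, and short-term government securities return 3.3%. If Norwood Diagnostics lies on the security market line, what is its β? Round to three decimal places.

MRP = 10.9% − 3.3% = 7.60%
β = (E(R) − R_f) / MRP = (11.78% − 3.3%) / 7.6% = 8.48% / 7.6% = 1.116

1.116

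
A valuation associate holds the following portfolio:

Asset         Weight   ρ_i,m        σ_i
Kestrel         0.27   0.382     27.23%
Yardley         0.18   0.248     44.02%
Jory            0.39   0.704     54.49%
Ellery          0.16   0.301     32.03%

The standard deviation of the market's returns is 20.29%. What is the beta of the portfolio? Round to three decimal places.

1.049

β_Kestrel = 0.382 × 27.23% / 20.29% = 0.5127
β_Yardley = 0.248 × 44.02% / 20.29% = 0.5380
β_Jory = 0.704 × 54.49% / 20.29% = 1.8906
β_Ellery = 0.301 × 32.03% / 20.29% = 0.4752
β_P = Σ w_i β_i = 0.27×0.5127 + 0.18×0.5380 + 0.39×1.8906 + 0.16×0.4752 = 1.0486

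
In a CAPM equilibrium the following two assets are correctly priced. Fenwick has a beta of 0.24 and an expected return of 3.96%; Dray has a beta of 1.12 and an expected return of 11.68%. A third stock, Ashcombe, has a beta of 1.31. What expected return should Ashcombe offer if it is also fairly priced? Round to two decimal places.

MRP (SML slope) = (11.68% − 3.96%) / (1.12 − 0.24) = 7.72% / 0.88 = 8.7727%
R_f (intercept) = 3.96% − 0.24 × 8.7727% = 1.8546%
E(R_Ashcombe) = R_f + β × MRP = 1.8546% + 1.31 × 8.7727% = 13.35%

13.35%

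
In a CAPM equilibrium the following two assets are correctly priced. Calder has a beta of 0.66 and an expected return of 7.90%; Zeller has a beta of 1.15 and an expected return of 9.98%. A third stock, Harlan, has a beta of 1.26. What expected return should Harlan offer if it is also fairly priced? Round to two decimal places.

10.45%

MRP (SML slope) = (9.98% − 7.90%) / (1.15 − 0.66) = 2.08% / 0.49 = 4.2449%
R_f (intercept) = 7.90% − 0.66 × 4.2449% = 5.0984%
E(R_Harlan) = R_f + β × MRP = 5.0984% + 1.26 × 4.2449% = 10.45%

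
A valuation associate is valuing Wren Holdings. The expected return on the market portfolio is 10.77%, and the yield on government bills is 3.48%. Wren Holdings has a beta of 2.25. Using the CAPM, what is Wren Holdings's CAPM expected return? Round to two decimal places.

Market risk premium = E(R_m) − R_f = 10.77% − 3.48% = 7.29%
E(R) = R_f + β × MRP = 3.48% + 2.25 × 7.29% = 19.88%

19.88%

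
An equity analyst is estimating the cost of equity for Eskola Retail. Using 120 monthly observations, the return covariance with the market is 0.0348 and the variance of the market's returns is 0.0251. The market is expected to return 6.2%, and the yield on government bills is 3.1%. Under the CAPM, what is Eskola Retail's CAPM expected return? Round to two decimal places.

β = Cov(R_i, R_m) / Var(R_m) = 0.0348 / 0.0251 = 1.3865
MRP = 6.2% − 3.1% = 3.10%
E(R) = R_f + β × MRP = 3.1% + 1.3865 × 3.1% = 7.40%

7.40%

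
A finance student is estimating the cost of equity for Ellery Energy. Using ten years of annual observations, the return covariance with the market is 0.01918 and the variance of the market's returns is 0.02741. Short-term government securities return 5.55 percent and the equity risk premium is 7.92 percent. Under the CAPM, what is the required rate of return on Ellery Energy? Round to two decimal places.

11.09%

β = Cov(R_i, R_m) / Var(R_m) = 0.01918 / 0.02741 = 0.6997
E(R) = R_f + β × MRP = 5.55% + 0.6997 × 7.92% = 11.09%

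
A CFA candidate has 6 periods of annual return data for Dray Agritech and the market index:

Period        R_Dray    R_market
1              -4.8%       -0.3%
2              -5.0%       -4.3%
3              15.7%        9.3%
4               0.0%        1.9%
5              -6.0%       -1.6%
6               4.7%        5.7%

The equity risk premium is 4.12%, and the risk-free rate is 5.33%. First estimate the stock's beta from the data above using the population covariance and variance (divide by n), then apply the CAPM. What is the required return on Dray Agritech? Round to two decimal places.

Mean R_i = (-4.8 − 5.0 + 15.7 + 0.0 − 6.0 + 4.7) / 6 = 0.7667%
Mean R_m = (-0.3 − 4.3 + 9.3 + 1.9 − 1.6 + 5.7) / 6 = 1.7833%
Σ(R_i − R̄_i)(R_m − R̄_m) = 197.1367  ⇒  Cov = 197.1367 / 6 = 32.8561
Σ(R_m − R̄_m)² = 124.6483  ⇒  Var(R_m) = 124.6483 / 6 = 20.7747
β = Cov / Var(R_m) = 32.8561 / 20.7747 = 1.5815
E(R) = R_f + β × MRP = 5.33% + 1.5815 × 4.12% = 11.85%

11.85%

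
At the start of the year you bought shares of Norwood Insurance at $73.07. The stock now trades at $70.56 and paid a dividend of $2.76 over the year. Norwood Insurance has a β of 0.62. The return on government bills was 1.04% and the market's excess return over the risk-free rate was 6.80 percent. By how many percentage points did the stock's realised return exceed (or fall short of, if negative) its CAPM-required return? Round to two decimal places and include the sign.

Realised HPR = (P1 + D1 − P0) / P0 = (70.56 + 2.76 − 73.07) / 73.07 = 0.25 / 73.07 = 0.3421%
CAPM required = R_f + β·MRP = 1.04% + 0.62 × 6.80% = 5.2560%
α = realised − required = 0.3421% − 5.2560% = -4.91%

-4.91%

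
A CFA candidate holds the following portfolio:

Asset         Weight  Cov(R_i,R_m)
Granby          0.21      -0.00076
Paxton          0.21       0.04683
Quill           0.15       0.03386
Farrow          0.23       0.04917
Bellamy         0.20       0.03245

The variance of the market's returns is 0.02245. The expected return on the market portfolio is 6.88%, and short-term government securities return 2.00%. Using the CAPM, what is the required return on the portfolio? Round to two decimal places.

β_Granby = -0.00076 / 0.02245 = -0.0339
β_Paxton = 0.04683 / 0.02245 = 2.0860
β_Quill = 0.03386 / 0.02245 = 1.5082
β_Farrow = 0.04917 / 0.02245 = 2.1902
β_Bellamy = 0.03245 / 0.02245 = 1.4454
β_P = Σ w_i β_i = 0.21×-0.0339 + 0.21×2.0860 + 0.15×1.5082 + 0.23×2.1902 + 0.20×1.4454 = 1.4500
MRP = 6.88% − 2.00% = 4.88%
E(R_P) = R_f + β_P × MRP = 2.00% + 1.4500 × 4.88% = 9.08%

9.08%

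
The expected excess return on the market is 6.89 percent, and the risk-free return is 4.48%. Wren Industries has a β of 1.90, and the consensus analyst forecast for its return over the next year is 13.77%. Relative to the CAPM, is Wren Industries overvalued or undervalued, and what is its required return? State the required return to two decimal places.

Overvalued; required return 17.57%

Required return = R_f + β·MRP = 4.48% + 1.90 × 6.89% = 17.57%
Forecast 13.77% < required 17.57% → the stock plots below the SML → overvalued.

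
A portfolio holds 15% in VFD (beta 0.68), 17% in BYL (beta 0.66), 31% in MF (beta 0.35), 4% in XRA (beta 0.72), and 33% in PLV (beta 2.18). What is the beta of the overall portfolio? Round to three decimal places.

β_P = Σ w_i β_i = 0.15×0.68 + 0.17×0.66 + 0.31×0.35 + 0.04×0.72 + 0.33×2.18 = 1.0709

1.071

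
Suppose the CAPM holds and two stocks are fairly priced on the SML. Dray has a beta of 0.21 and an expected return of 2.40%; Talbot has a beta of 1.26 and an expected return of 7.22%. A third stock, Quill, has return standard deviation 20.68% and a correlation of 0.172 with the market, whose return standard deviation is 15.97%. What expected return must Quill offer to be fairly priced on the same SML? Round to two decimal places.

MRP = (7.22% − 2.40%) / (1.26 − 0.21) = 4.5905%
R_f = 2.40% − 0.21 × 4.5905% = 1.4360%
β_Quill = ρ·σ_i/σ_m = 0.172 × 20.68 / 15.97 = 0.2227
E(R_Quill) = R_f + β × MRP = 1.4360% + 0.2227 × 4.5905% = 2.46%

2.46%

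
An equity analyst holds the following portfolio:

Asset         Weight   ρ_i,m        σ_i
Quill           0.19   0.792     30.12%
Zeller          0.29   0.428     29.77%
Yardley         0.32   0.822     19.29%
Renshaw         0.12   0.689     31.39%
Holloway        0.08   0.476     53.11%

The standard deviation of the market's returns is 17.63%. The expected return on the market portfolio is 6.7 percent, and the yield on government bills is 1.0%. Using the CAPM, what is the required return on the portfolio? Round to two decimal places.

6.79%

β_Quill = 0.792 × 30.12% / 17.63% = 1.3531
β_Zeller = 0.428 × 29.77% / 17.63% = 0.7227
β_Yardley = 0.822 × 19.29% / 17.63% = 0.8994
β_Renshaw = 0.689 × 31.39% / 17.63% = 1.2268
β_Holloway = 0.476 × 53.11% / 17.63% = 1.4339
β_P = Σ w_i β_i = 0.19×1.3531 + 0.29×0.7227 + 0.32×0.8994 + 0.12×1.2268 + 0.08×1.4339 = 1.0164
MRP = 6.7% − 1.0% = 5.70%
E(R_P) = R_f + β_P × MRP = 1.0% + 1.0164 × 5.7% = 6.79%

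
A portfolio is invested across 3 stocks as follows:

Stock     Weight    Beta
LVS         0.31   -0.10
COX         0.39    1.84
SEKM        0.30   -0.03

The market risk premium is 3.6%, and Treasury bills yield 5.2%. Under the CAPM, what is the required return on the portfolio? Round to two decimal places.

β_P = Σ w_i β_i = 0.31×-0.10 + 0.39×1.84 + 0.30×-0.03 = 0.6776
E(R_P) = R_f + β_P × MRP = 5.2% + 0.6776 × 3.6% = 7.64%

7.64%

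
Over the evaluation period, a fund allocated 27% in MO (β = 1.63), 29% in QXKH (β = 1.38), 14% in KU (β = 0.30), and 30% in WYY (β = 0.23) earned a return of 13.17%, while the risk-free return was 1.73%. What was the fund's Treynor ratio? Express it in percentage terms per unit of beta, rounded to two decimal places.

12.03%

β_P = 0.27×1.63 + 0.29×1.38 + 0.14×0.30 + 0.30×0.23 = 0.9513
Treynor = (R_P − R_f) / β_P = (13.17% − 1.73%) / 0.9513 = 11.44% / 0.9513 = 12.03%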